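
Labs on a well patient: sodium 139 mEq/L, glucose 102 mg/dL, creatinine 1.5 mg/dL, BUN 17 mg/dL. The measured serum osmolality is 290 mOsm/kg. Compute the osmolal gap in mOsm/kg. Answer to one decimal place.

Calculated osmolality = 2·Na + glucose/18 + BUN/2.8
= 2·139 + 102/18 + 17/2.8
= 278 + 5.67 + 6.07
= 289.74 mOsm/kg ≈ 289.7 mOsm/kg
Osmolar gap = measured − calculated = 290 − 289.7 = 0.3 mOsm/kg

0.3 mOsm/kg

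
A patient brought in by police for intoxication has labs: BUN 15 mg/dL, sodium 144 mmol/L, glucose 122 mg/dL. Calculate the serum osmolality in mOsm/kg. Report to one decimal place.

Calculated osmolality = 2·Na + glucose/18 + BUN/2.8
= 2·144 + 122/18 + 15/2.8
= 288 + 6.78 + 5.36
= 300.14 mOsm/kg

300.1 mOsm/kg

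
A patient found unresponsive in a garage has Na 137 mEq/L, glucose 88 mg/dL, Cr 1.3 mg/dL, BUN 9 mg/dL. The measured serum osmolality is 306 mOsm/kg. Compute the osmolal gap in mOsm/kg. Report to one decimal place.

23.9 mOsm/kg

Calculated osmolality = 2·Na + glucose/18 + BUN/2.8
= 2·137 + 88/18 + 9/2.8
= 274 + 4.89 + 3.21
= 282.1 mOsm/kg ≈ 282.1 mOsm/kg
Osmolar gap = measured − calculated = 306 − 282.1 = 23.9 mOsm/kg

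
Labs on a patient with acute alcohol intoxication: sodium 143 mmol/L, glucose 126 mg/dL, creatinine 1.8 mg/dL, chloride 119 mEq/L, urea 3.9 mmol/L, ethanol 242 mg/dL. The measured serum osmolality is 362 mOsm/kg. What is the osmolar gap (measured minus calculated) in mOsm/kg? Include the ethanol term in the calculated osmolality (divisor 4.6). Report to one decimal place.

Calculated osmolality = 2·Na + glucose/18 + urea + ethanol/4.6
= 2·143 + 126/18 + 3.9 + 242/4.6
= 286 + 7 + 3.90 + 52.61
= 349.51 mOsm/kg ≈ 349.5 mOsm/kg
Osmolar gap = measured − calculated = 362 − 349.5 = 12.5 mOsm/kg

12.5 mOsm/kg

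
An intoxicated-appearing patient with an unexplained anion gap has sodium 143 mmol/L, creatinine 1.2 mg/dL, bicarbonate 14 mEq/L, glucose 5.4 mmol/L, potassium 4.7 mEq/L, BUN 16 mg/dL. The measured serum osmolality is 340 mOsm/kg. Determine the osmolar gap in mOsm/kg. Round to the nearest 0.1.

42.9 mOsm/kg

Calculated osmolality = 2·Na + glucose + BUN/2.8
= 2·143 + 5.4 + 16/2.8
= 286 + 5.40 + 5.71
= 297.11 mOsm/kg ≈ 297.1 mOsm/kg
Osmolar gap = measured − calculated = 340 − 297.1 = 42.9 mOsm/kg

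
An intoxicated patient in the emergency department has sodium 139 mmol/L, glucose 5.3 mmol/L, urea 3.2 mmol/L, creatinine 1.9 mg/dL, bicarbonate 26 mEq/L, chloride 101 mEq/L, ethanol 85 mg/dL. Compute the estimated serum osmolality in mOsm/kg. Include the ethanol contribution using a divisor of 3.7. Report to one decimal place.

Calculated osmolality = 2·Na + glucose + urea + ethanol/3.7
= 2·139 + 5.3 + 3.2 + 85/3.7
= 278 + 5.30 + 3.20 + 22.97
= 309.47 mOsm/kg

309.5 mOsm/kg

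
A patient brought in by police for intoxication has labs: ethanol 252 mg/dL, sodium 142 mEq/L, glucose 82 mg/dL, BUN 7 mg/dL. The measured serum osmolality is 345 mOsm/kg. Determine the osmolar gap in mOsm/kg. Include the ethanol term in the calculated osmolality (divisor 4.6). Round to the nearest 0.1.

Calculated osmolality = 2·Na + glucose/18 + BUN/2.8 + ethanol/4.6
= 2·142 + 82/18 + 7/2.8 + 252/4.6
= 284 + 4.56 + 2.50 + 54.78
= 345.84 mOsm/kg ≈ 345.8 mOsm/kg
Osmolar gap = measured − calculated = 345 − 345.8 = -0.8 mOsm/kg

-0.8 mOsm/kg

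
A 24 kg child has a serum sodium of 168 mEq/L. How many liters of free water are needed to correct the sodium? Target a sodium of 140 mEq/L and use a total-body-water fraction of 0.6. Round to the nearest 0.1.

2.9 L

TBW = 0.6 · 24 = 14.4 L
Free water deficit = TBW · (Na/140 − 1)
= 14.4 · (168/140 − 1)
= 14.4 · 0.2
= 2.88 L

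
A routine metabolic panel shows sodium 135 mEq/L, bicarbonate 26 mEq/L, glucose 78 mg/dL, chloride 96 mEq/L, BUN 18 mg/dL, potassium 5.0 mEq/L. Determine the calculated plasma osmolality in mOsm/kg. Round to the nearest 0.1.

280.8 mOsm/kg

Calculated osmolality = 2·Na + glucose/18 + BUN/2.8
= 2·135 + 78/18 + 18/2.8
= 270 + 4.33 + 6.43
= 280.76 mOsm/kg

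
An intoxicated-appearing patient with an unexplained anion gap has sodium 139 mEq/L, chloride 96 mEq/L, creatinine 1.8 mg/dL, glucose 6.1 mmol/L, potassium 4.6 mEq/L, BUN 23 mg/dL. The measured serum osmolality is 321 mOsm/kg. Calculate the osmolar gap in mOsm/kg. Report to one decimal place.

28.7 mOsm/kg

Calculated osmolality = 2·Na + glucose + BUN/2.8
= 2·139 + 6.1 + 23/2.8
= 278 + 6.10 + 8.21
= 292.31 mOsm/kg ≈ 292.3 mOsm/kg
Osmolar gap = measured − calculated = 321 − 292.3 = 28.7 mOsm/kg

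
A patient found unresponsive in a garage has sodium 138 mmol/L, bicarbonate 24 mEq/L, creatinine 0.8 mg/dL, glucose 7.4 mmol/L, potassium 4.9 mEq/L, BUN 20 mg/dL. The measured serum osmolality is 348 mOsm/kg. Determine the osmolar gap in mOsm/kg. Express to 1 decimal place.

Calculated osmolality = 2·Na + glucose + BUN/2.8
= 2·138 + 7.4 + 20/2.8
= 276 + 7.40 + 7.14
= 290.54 mOsm/kg ≈ 290.5 mOsm/kg
Osmolar gap = measured − calculated = 348 − 290.5 = 57.5 mOsm/kg

57.5 mOsm/kg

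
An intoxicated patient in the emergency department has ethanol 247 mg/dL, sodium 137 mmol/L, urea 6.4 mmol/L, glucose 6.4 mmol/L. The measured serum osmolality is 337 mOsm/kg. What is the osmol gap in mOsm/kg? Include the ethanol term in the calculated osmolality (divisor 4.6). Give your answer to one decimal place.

Calculated osmolality = 2·Na + glucose + urea + ethanol/4.6
= 2·137 + 6.4 + 6.4 + 247/4.6
= 274 + 6.40 + 6.40 + 53.70
= 340.5 mOsm/kg ≈ 340.5 mOsm/kg
Osmolar gap = measured − calculated = 337 − 340.5 = -3.5 mOsm/kg

-3.5 mOsm/kg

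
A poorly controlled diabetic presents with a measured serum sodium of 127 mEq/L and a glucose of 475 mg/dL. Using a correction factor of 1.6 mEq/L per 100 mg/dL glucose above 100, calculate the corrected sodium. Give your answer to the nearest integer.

Corrected Na = measured Na + 1.6 · (glucose − 100)/100
= 127 + 1.6 · (475 − 100)/100
= 127 + 6
= 133 mEq/L

133 mEq/L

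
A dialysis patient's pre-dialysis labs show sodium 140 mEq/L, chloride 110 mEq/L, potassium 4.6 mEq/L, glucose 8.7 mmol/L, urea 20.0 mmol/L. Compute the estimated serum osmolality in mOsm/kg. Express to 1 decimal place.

308.7 mOsm/kg

Calculated osmolality = 2·Na + glucose + urea
= 2·140 + 8.7 + 20
= 280 + 8.70 + 20
= 308.7 mOsm/kg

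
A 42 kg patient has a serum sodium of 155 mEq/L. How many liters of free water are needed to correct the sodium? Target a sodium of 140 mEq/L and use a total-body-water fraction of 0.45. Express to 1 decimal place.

2.0 L

TBW = 0.45 · 42 = 18.9 L
Free water deficit = TBW · (Na/140 − 1)
= 18.9 · (155/140 − 1)
= 18.9 · 0.1071
= 2.02 L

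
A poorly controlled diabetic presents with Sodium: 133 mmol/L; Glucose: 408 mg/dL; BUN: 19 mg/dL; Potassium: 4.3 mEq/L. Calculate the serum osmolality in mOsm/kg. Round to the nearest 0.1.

295.5 mOsm/kg

Calculated osmolality = 2·Na + glucose/18 + BUN/2.8
= 2·133 + 408/18 + 19/2.8
= 266 + 22.67 + 6.79
= 295.46 mOsm/kg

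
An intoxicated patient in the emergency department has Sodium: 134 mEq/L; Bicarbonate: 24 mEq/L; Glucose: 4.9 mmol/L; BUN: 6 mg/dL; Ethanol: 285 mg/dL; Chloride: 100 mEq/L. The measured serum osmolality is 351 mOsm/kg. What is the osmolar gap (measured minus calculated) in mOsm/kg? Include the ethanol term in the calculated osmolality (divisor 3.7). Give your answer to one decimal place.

-1.1 mOsm/kg

Calculated osmolality = 2·Na + glucose + BUN/2.8 + ethanol/3.7
= 2·134 + 4.9 + 6/2.8 + 285/3.7
= 268 + 4.90 + 2.14 + 77.03
= 352.07 mOsm/kg ≈ 352.1 mOsm/kg
Osmolar gap = measured − calculated = 351 − 352.1 = -1.1 mOsm/kg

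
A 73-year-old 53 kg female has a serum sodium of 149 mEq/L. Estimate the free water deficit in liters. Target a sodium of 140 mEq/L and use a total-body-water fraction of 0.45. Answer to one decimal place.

1.5 L

TBW = 0.45 · 53 = 23.85 L
Free water deficit = TBW · (Na/140 − 1)
= 23.85 · (149/140 − 1)
= 23.85 · 0.0643
= 1.53 L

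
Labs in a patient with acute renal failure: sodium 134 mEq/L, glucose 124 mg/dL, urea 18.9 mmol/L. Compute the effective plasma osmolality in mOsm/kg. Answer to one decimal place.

Effective osmolality excludes urea (freely permeant across cell membranes):
2·Na + glucose/18
= 2·134 + 124/18
= 268 + 6.89
= 274.89 mOsm/kg

274.9 mOsm/kg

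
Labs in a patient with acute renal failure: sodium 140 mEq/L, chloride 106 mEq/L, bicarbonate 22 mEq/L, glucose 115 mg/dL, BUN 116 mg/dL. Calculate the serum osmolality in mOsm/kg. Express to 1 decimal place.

Calculated osmolality = 2·Na + glucose/18 + BUN/2.8
= 2·140 + 115/18 + 116/2.8
= 280 + 6.39 + 41.43
= 327.82 mOsm/kg

327.8 mOsm/kg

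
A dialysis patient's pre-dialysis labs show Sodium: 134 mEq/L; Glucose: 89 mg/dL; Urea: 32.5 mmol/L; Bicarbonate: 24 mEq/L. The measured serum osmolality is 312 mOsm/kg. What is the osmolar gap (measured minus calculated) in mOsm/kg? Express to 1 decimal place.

6.6 mOsm/kg

Calculated osmolality = 2·Na + glucose/18 + urea
= 2·134 + 89/18 + 32.5
= 268 + 4.94 + 32.50
= 305.44 mOsm/kg ≈ 305.4 mOsm/kg
Osmolar gap = measured − calculated = 312 − 305.4 = 6.6 mOsm/kg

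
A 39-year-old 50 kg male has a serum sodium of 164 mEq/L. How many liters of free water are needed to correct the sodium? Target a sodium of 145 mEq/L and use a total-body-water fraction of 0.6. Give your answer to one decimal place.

3.9 L

TBW = 0.6 · 50 = 30 L
Free water deficit = TBW · (Na/145 − 1)
= 30 · (164/145 − 1)
= 30 · 0.131
= 3.93 L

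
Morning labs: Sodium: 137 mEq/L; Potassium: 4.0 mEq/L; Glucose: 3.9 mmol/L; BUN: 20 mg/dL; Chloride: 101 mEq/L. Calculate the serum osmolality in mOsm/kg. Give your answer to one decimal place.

285.0 mOsm/kg

Calculated osmolality = 2·Na + glucose + BUN/2.8
= 2·137 + 3.9 + 20/2.8
= 274 + 3.90 + 7.14
= 285.04 mOsm/kg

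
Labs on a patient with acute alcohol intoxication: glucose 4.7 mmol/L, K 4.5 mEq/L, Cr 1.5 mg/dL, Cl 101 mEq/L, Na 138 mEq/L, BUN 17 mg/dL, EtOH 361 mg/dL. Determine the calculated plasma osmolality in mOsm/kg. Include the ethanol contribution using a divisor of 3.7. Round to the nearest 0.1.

384.3 mOsm/kg

Calculated osmolality = 2·Na + glucose + BUN/2.8 + ethanol/3.7
= 2·138 + 4.7 + 17/2.8 + 361/3.7
= 276 + 4.70 + 6.07 + 97.57
= 384.34 mOsm/kg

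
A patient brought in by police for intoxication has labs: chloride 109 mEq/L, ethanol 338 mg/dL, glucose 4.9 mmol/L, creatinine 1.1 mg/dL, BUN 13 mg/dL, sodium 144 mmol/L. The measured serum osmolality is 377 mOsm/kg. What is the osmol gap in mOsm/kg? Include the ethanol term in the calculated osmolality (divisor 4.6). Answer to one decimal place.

6.0 mOsm/kg

Calculated osmolality = 2·Na + glucose + BUN/2.8 + ethanol/4.6
= 2·144 + 4.9 + 13/2.8 + 338/4.6
= 288 + 4.90 + 4.64 + 73.48
= 371.02 mOsm/kg ≈ 371.0 mOsm/kg
Osmolar gap = measured − calculated = 377 − 371.0 = 6.0 mOsm/kg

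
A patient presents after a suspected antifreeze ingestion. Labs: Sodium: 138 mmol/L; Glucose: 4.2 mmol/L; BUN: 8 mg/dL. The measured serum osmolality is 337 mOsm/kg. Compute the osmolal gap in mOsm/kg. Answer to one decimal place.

53.9 mOsm/kg

Calculated osmolality = 2·Na + glucose + BUN/2.8
= 2·138 + 4.2 + 8/2.8
= 276 + 4.20 + 2.86
= 283.06 mOsm/kg ≈ 283.1 mOsm/kg
Osmolar gap = measured − calculated = 337 − 283.1 = 53.9 mOsm/kg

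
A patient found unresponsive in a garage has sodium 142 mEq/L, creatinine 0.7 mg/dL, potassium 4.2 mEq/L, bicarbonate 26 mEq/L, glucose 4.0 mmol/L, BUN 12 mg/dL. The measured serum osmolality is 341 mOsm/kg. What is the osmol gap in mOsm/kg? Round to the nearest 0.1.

48.7 mOsm/kg

Calculated osmolality = 2·Na + glucose + BUN/2.8
= 2·142 + 4 + 12/2.8
= 284 + 4 + 4.29
= 292.29 mOsm/kg ≈ 292.3 mOsm/kg
Osmolar gap = measured − calculated = 341 − 292.3 = 48.7 mOsm/kg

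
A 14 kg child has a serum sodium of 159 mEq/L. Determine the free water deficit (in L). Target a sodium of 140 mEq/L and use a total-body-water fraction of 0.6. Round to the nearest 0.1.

TBW = 0.6 · 14 = 8.4 L
Free water deficit = TBW · (Na/140 − 1)
= 8.4 · (159/140 − 1)
= 8.4 · 0.1357
= 1.14 L

1.1 L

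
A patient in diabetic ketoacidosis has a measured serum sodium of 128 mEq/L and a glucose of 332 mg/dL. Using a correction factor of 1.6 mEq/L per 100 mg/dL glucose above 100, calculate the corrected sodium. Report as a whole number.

132 mEq/L

Corrected Na = measured Na + 1.6 · (glucose − 100)/100
= 128 + 1.6 · (332 − 100)/100
= 128 + 3.7
= 131.7 mEq/L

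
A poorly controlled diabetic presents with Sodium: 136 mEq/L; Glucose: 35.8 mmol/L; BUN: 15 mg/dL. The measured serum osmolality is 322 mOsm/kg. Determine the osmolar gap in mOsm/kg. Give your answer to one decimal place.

Calculated osmolality = 2·Na + glucose + BUN/2.8
= 2·136 + 35.8 + 15/2.8
= 272 + 35.80 + 5.36
= 313.16 mOsm/kg ≈ 313.2 mOsm/kg
Osmolar gap = measured − calculated = 322 − 313.2 = 8.8 mOsm/kg

8.8 mOsm/kg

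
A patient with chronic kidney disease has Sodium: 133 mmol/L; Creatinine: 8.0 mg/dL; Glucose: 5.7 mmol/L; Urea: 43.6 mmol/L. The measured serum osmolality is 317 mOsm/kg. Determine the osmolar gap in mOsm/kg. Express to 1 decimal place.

1.7 mOsm/kg

Calculated osmolality = 2·Na + glucose + urea
= 2·133 + 5.7 + 43.6
= 266 + 5.70 + 43.60
= 315.3 mOsm/kg ≈ 315.3 mOsm/kg
Osmolar gap = measured − calculated = 317 − 315.3 = 1.7 mOsm/kg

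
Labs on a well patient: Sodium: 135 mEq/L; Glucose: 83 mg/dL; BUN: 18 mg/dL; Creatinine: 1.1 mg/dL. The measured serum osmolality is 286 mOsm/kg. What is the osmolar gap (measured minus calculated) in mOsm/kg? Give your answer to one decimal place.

5.0 mOsm/kg

Calculated osmolality = 2·Na + glucose/18 + BUN/2.8
= 2·135 + 83/18 + 18/2.8
= 270 + 4.61 + 6.43
= 281.04 mOsm/kg ≈ 281.0 mOsm/kg
Osmolar gap = measured − calculated = 286 − 281.0 = 5.0 mOsm/kg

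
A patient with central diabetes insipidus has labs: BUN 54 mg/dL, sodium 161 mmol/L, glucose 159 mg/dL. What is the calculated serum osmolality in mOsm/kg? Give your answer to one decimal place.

350.1 mOsm/kg

Calculated osmolality = 2·Na + glucose/18 + BUN/2.8
= 2·161 + 159/18 + 54/2.8
= 322 + 8.83 + 19.29
= 350.12 mOsm/kg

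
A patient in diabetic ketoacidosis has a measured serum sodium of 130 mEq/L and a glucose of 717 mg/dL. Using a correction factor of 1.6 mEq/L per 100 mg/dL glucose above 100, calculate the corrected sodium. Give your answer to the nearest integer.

140 mEq/L

Corrected Na = measured Na + 1.6 · (glucose − 100)/100
= 130 + 1.6 · (717 − 100)/100
= 130 + 9.9
= 139.9 mEq/L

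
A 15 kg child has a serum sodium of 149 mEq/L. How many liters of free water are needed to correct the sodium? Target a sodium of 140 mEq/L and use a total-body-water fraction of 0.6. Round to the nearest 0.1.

0.6 L

TBW = 0.6 · 15 = 9 L
Free water deficit = TBW · (Na/140 − 1)
= 9 · (149/140 − 1)
= 9 · 0.0643
= 0.58 L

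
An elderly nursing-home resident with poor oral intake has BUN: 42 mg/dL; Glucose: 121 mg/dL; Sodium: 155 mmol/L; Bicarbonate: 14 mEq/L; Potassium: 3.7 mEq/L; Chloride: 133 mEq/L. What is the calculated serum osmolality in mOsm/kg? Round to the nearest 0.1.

Calculated osmolality = 2·Na + glucose/18 + BUN/2.8
= 2·155 + 121/18 + 42/2.8
= 310 + 6.72 + 15
= 331.72 mOsm/kg

331.7 mOsm/kg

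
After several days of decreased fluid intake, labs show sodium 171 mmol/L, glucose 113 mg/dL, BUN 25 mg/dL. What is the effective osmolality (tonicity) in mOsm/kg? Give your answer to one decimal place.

348.3 mOsm/kg

Effective osmolality excludes urea (freely permeant across cell membranes):
2·Na + glucose/18
= 2·171 + 113/18
= 342 + 6.28
= 348.28 mOsm/kg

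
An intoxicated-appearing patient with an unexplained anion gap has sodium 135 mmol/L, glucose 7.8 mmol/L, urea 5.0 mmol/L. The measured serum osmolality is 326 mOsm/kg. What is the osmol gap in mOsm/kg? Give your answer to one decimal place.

43.2 mOsm/kg

Calculated osmolality = 2·Na + glucose + urea
= 2·135 + 7.8 + 5
= 270 + 7.80 + 5
= 282.8 mOsm/kg ≈ 282.8 mOsm/kg
Osmolar gap = measured − calculated = 326 − 282.8 = 43.2 mOsm/kg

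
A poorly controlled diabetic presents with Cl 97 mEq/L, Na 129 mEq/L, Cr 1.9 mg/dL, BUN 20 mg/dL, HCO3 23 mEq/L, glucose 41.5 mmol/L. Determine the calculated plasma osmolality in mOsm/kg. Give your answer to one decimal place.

306.6 mOsm/kg

Calculated osmolality = 2·Na + glucose + BUN/2.8
= 2·129 + 41.5 + 20/2.8
= 258 + 41.50 + 7.14
= 306.64 mOsm/kg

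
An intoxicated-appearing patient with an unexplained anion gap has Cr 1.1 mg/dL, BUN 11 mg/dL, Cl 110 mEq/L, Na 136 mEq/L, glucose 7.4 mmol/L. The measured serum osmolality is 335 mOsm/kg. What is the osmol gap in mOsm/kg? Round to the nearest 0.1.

51.7 mOsm/kg

Calculated osmolality = 2·Na + glucose + BUN/2.8
= 2·136 + 7.4 + 11/2.8
= 272 + 7.40 + 3.93
= 283.33 mOsm/kg ≈ 283.3 mOsm/kg
Osmolar gap = measured − calculated = 335 − 283.3 = 51.7 mOsm/kg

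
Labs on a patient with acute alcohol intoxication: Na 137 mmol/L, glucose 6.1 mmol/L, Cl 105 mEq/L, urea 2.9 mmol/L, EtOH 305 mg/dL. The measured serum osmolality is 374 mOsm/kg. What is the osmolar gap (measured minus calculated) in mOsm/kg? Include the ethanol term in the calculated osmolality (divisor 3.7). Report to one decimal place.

Calculated osmolality = 2·Na + glucose + urea + ethanol/3.7
= 2·137 + 6.1 + 2.9 + 305/3.7
= 274 + 6.10 + 2.90 + 82.43
= 365.43 mOsm/kg ≈ 365.4 mOsm/kg
Osmolar gap = measured − calculated = 374 − 365.4 = 8.6 mOsm/kg

8.6 mOsm/kg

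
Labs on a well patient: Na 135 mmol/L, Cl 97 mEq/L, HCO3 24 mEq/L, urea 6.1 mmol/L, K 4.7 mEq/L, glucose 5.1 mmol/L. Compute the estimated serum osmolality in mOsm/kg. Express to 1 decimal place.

281.2 mOsm/kg

Calculated osmolality = 2·Na + glucose + urea
= 2·135 + 5.1 + 6.1
= 270 + 5.10 + 6.10
= 281.2 mOsm/kg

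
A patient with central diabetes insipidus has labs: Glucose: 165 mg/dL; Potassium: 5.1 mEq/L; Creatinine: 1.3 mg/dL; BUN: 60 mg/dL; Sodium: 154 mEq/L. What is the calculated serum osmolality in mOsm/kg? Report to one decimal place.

338.6 mOsm/kg

Calculated osmolality = 2·Na + glucose/18 + BUN/2.8
= 2·154 + 165/18 + 60/2.8
= 308 + 9.17 + 21.43
= 338.6 mOsm/kg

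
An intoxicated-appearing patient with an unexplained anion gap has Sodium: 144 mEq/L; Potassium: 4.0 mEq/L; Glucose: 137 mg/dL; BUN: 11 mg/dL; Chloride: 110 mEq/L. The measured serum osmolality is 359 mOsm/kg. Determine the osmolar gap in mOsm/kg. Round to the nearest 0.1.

59.5 mOsm/kg

Calculated osmolality = 2·Na + glucose/18 + BUN/2.8
= 2·144 + 137/18 + 11/2.8
= 288 + 7.61 + 3.93
= 299.54 mOsm/kg ≈ 299.5 mOsm/kg
Osmolar gap = measured − calculated = 359 − 299.5 = 59.5 mOsm/kg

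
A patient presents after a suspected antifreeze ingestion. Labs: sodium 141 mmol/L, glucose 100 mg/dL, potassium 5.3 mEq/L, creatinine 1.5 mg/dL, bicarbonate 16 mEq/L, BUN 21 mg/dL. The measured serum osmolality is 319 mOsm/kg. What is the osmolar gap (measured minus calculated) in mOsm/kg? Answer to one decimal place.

23.9 mOsm/kg

Calculated osmolality = 2·Na + glucose/18 + BUN/2.8
= 2·141 + 100/18 + 21/2.8
= 282 + 5.56 + 7.50
= 295.06 mOsm/kg ≈ 295.1 mOsm/kg
Osmolar gap = measured − calculated = 319 − 295.1 = 23.9 mOsm/kg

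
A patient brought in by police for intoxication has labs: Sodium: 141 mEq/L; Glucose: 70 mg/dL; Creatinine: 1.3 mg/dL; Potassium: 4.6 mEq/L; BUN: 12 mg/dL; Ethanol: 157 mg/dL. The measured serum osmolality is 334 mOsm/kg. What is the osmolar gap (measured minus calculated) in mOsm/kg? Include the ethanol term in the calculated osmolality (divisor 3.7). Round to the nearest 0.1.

1.4 mOsm/kg

Calculated osmolality = 2·Na + glucose/18 + BUN/2.8 + ethanol/3.7
= 2·141 + 70/18 + 12/2.8 + 157/3.7
= 282 + 3.89 + 4.29 + 42.43
= 332.61 mOsm/kg ≈ 332.6 mOsm/kg
Osmolar gap = measured − calculated = 334 − 332.6 = 1.4 mOsm/kg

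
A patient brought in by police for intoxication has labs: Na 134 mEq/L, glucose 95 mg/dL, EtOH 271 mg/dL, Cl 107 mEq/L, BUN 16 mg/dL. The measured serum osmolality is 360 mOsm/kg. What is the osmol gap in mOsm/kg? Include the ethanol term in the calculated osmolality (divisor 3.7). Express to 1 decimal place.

Calculated osmolality = 2·Na + glucose/18 + BUN/2.8 + ethanol/3.7
= 2·134 + 95/18 + 16/2.8 + 271/3.7
= 268 + 5.28 + 5.71 + 73.24
= 352.23 mOsm/kg ≈ 352.2 mOsm/kg
Osmolar gap = measured − calculated = 360 − 352.2 = 7.8 mOsm/kg

7.8 mOsm/kg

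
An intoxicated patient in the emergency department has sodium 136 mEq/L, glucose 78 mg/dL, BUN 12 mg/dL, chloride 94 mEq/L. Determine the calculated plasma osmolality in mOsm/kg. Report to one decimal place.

Calculated osmolality = 2·Na + glucose/18 + BUN/2.8
= 2·136 + 78/18 + 12/2.8
= 272 + 4.33 + 4.29
= 280.62 mOsm/kg

280.6 mOsm/kg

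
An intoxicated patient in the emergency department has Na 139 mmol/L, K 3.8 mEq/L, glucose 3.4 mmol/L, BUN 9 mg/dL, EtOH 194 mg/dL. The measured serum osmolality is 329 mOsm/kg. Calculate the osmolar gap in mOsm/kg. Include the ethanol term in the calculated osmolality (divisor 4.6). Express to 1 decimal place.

2.2 mOsm/kg

Calculated osmolality = 2·Na + glucose + BUN/2.8 + ethanol/4.6
= 2·139 + 3.4 + 9/2.8 + 194/4.6
= 278 + 3.40 + 3.21 + 42.17
= 326.78 mOsm/kg ≈ 326.8 mOsm/kg
Osmolar gap = measured − calculated = 329 − 326.8 = 2.2 mOsm/kg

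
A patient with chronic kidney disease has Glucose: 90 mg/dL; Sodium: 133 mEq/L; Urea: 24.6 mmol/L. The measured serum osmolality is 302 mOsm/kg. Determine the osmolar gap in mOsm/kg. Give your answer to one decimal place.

Calculated osmolality = 2·Na + glucose/18 + urea
= 2·133 + 90/18 + 24.6
= 266 + 5 + 24.60
= 295.6 mOsm/kg ≈ 295.6 mOsm/kg
Osmolar gap = measured − calculated = 302 − 295.6 = 6.4 mOsm/kg

6.4 mOsm/kg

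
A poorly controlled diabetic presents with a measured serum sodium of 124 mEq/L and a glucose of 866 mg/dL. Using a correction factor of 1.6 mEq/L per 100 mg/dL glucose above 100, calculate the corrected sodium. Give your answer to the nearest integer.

136 mEq/L

Corrected Na = measured Na + 1.6 · (glucose − 100)/100
= 124 + 1.6 · (866 − 100)/100
= 124 + 12.3
= 136.3 mEq/L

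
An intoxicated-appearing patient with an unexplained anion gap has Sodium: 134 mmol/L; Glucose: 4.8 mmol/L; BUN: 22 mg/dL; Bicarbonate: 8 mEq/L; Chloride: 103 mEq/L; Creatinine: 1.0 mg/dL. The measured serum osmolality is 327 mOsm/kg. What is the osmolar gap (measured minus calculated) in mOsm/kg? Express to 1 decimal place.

46.3 mOsm/kg

Calculated osmolality = 2·Na + glucose + BUN/2.8
= 2·134 + 4.8 + 22/2.8
= 268 + 4.80 + 7.86
= 280.66 mOsm/kg ≈ 280.7 mOsm/kg
Osmolar gap = measured − calculated = 327 − 280.7 = 46.3 mOsm/kg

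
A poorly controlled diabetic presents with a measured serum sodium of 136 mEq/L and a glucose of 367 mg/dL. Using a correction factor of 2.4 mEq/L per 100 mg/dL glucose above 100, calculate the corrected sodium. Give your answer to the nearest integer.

142 mEq/L

Corrected Na = measured Na + 2.4 · (glucose − 100)/100
= 136 + 2.4 · (367 − 100)/100
= 136 + 6.4
= 142.4 mEq/L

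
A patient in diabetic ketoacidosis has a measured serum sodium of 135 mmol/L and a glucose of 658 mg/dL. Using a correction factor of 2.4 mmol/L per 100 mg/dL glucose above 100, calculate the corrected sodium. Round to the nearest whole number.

Corrected Na = measured Na + 2.4 · (glucose − 100)/100
= 135 + 2.4 · (658 − 100)/100
= 135 + 13.4
= 148.4 mmol/L

148 mmol/L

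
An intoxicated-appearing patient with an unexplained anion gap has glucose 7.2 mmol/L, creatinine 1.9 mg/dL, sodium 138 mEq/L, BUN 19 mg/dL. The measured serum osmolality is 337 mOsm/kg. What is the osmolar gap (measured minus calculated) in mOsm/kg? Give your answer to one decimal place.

47.0 mOsm/kg

Calculated osmolality = 2·Na + glucose + BUN/2.8
= 2·138 + 7.2 + 19/2.8
= 276 + 7.20 + 6.79
= 289.99 mOsm/kg ≈ 290.0 mOsm/kg
Osmolar gap = measured − calculated = 337 − 290.0 = 47.0 mOsm/kg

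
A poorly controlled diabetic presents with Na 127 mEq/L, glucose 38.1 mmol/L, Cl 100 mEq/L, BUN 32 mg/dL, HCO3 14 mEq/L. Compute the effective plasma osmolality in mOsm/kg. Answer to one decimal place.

Effective osmolality excludes urea (freely permeant across cell membranes):
2·Na + glucose
= 2·127 + 38.1
= 254 + 38.1
= 292.1 mOsm/kg

292.1 mOsm/kg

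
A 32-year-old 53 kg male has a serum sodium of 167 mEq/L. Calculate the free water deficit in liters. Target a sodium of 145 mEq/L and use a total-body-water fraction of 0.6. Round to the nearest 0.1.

4.8 L

TBW = 0.6 · 53 = 31.8 L
Free water deficit = TBW · (Na/145 − 1)
= 31.8 · (167/145 − 1)
= 31.8 · 0.1517
= 4.82 L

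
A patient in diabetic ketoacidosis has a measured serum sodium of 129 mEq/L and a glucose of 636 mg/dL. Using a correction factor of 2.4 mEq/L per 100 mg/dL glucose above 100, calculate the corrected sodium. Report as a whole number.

Corrected Na = measured Na + 2.4 · (glucose − 100)/100
= 129 + 2.4 · (636 − 100)/100
= 129 + 12.9
= 141.9 mEq/L

142 mEq/L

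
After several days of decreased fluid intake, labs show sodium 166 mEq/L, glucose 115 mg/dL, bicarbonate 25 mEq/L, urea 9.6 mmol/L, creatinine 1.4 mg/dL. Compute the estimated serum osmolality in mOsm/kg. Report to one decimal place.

Calculated osmolality = 2·Na + glucose/18 + urea
= 2·166 + 115/18 + 9.6
= 332 + 6.39 + 9.60
= 347.99 mOsm/kg

348.0 mOsm/kg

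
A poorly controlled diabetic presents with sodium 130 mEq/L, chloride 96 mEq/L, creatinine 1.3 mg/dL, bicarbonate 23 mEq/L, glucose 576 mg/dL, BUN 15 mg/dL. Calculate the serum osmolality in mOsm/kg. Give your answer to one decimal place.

297.4 mOsm/kg

Calculated osmolality = 2·Na + glucose/18 + BUN/2.8
= 2·130 + 576/18 + 15/2.8
= 260 + 32 + 5.36
= 297.36 mOsm/kg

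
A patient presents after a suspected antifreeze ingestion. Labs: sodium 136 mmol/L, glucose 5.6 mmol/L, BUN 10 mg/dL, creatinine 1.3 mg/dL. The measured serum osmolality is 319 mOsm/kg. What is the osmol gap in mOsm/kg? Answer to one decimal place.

Calculated osmolality = 2·Na + glucose + BUN/2.8
= 2·136 + 5.6 + 10/2.8
= 272 + 5.60 + 3.57
= 281.17 mOsm/kg ≈ 281.2 mOsm/kg
Osmolar gap = measured − calculated = 319 − 281.2 = 37.8 mOsm/kg

37.8 mOsm/kg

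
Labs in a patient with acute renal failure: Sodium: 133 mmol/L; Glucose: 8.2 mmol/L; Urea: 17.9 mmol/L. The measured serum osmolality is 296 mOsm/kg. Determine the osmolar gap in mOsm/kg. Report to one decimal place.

3.9 mOsm/kg

Calculated osmolality = 2·Na + glucose + urea
= 2·133 + 8.2 + 17.9
= 266 + 8.20 + 17.90
= 292.1 mOsm/kg ≈ 292.1 mOsm/kg
Osmolar gap = measured − calculated = 296 − 292.1 = 3.9 mOsm/kg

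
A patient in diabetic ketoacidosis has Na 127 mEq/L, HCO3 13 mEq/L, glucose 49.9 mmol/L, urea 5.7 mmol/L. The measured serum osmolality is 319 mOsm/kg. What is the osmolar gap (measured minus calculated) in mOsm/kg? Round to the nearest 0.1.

9.4 mOsm/kg

Calculated osmolality = 2·Na + glucose + urea
= 2·127 + 49.9 + 5.7
= 254 + 49.90 + 5.70
= 309.6 mOsm/kg ≈ 309.6 mOsm/kg
Osmolar gap = measured − calculated = 319 − 309.6 = 9.4 mOsm/kg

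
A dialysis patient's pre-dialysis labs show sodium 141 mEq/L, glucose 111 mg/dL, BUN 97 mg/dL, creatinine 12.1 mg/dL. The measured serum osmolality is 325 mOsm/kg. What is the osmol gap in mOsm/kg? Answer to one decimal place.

2.2 mOsm/kg

Calculated osmolality = 2·Na + glucose/18 + BUN/2.8
= 2·141 + 111/18 + 97/2.8
= 282 + 6.17 + 34.64
= 322.81 mOsm/kg ≈ 322.8 mOsm/kg
Osmolar gap = measured − calculated = 325 − 322.8 = 2.2 mOsm/kg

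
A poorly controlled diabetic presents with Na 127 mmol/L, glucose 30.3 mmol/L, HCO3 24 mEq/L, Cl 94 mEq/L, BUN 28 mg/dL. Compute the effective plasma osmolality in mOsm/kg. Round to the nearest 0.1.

284.3 mOsm/kg

Effective osmolality excludes urea (freely permeant across cell membranes):
2·Na + glucose
= 2·127 + 30.3
= 254 + 30.3
= 284.3 mOsm/kg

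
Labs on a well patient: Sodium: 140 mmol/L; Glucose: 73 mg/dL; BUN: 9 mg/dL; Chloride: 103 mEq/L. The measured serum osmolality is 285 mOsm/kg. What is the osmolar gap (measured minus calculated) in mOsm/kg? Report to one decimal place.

-2.3 mOsm/kg

Calculated osmolality = 2·Na + glucose/18 + BUN/2.8
= 2·140 + 73/18 + 9/2.8
= 280 + 4.06 + 3.21
= 287.27 mOsm/kg ≈ 287.3 mOsm/kg
Osmolar gap = measured − calculated = 285 − 287.3 = -2.3 mOsm/kg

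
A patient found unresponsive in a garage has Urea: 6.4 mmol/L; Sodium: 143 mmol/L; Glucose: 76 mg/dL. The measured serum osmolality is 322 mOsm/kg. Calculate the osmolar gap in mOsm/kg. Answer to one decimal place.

Calculated osmolality = 2·Na + glucose/18 + urea
= 2·143 + 76/18 + 6.4
= 286 + 4.22 + 6.40
= 296.62 mOsm/kg ≈ 296.6 mOsm/kg
Osmolar gap = measured − calculated = 322 − 296.6 = 25.4 mOsm/kg

25.4 mOsm/kg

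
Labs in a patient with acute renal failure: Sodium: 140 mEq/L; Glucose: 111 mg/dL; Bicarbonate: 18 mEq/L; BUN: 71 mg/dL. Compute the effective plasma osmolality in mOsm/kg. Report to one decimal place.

Effective osmolality excludes urea (freely permeant across cell membranes):
2·Na + glucose/18
= 2·140 + 111/18
= 280 + 6.17
= 286.17 mOsm/kg

286.2 mOsm/kg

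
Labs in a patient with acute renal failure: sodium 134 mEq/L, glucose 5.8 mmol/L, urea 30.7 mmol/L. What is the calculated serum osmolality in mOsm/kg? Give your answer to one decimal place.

304.5 mOsm/kg

Calculated osmolality = 2·Na + glucose + urea
= 2·134 + 5.8 + 30.7
= 268 + 5.80 + 30.70
= 304.5 mOsm/kg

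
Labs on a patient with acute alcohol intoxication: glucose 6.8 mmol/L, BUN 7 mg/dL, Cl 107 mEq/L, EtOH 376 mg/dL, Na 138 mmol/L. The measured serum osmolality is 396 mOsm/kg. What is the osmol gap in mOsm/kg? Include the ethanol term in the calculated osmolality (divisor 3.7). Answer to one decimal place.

Calculated osmolality = 2·Na + glucose + BUN/2.8 + ethanol/3.7
= 2·138 + 6.8 + 7/2.8 + 376/3.7
= 276 + 6.80 + 2.50 + 101.62
= 386.92 mOsm/kg ≈ 386.9 mOsm/kg
Osmolar gap = measured − calculated = 396 − 386.9 = 9.1 mOsm/kg

9.1 mOsm/kg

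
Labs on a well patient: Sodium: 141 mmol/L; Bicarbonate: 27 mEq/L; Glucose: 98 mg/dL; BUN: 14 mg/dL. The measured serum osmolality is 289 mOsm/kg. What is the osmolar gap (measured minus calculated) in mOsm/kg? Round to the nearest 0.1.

-3.4 mOsm/kg

Calculated osmolality = 2·Na + glucose/18 + BUN/2.8
= 2·141 + 98/18 + 14/2.8
= 282 + 5.44 + 5
= 292.44 mOsm/kg ≈ 292.4 mOsm/kg
Osmolar gap = measured − calculated = 289 − 292.4 = -3.4 mOsm/kg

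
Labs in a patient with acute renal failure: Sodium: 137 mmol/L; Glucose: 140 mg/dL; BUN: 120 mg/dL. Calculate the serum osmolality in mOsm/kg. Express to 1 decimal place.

324.6 mOsm/kg

Calculated osmolality = 2·Na + glucose/18 + BUN/2.8
= 2·137 + 140/18 + 120/2.8
= 274 + 7.78 + 42.86
= 324.64 mOsm/kg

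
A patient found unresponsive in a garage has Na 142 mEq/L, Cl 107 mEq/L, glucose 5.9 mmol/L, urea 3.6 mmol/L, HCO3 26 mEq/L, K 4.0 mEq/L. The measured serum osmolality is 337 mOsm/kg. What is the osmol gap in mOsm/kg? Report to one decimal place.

43.5 mOsm/kg

Calculated osmolality = 2·Na + glucose + urea
= 2·142 + 5.9 + 3.6
= 284 + 5.90 + 3.60
= 293.5 mOsm/kg ≈ 293.5 mOsm/kg
Osmolar gap = measured − calculated = 337 − 293.5 = 43.5 mOsm/kg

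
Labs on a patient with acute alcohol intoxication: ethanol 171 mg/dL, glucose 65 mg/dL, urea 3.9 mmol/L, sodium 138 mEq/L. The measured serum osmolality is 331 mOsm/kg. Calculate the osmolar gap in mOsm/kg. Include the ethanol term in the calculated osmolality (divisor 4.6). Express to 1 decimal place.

Calculated osmolality = 2·Na + glucose/18 + urea + ethanol/4.6
= 2·138 + 65/18 + 3.9 + 171/4.6
= 276 + 3.61 + 3.90 + 37.17
= 320.68 mOsm/kg ≈ 320.7 mOsm/kg
Osmolar gap = measured − calculated = 331 − 320.7 = 10.3 mOsm/kg

10.3 mOsm/kg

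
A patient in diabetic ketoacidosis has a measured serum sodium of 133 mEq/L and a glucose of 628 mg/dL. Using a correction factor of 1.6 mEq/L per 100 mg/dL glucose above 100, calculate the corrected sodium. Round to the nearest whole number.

141 mEq/L

Corrected Na = measured Na + 1.6 · (glucose − 100)/100
= 133 + 1.6 · (628 − 100)/100
= 133 + 8.4
= 141.4 mEq/L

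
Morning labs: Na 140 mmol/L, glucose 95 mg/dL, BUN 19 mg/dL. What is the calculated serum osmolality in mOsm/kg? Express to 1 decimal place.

Calculated osmolality = 2·Na + glucose/18 + BUN/2.8
= 2·140 + 95/18 + 19/2.8
= 280 + 5.28 + 6.79
= 292.07 mOsm/kg

292.1 mOsm/kg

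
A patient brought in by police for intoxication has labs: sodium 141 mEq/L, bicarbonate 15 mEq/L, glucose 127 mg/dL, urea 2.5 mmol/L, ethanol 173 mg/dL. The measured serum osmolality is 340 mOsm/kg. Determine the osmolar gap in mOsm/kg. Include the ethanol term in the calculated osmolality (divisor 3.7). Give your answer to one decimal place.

1.7 mOsm/kg

Calculated osmolality = 2·Na + glucose/18 + urea + ethanol/3.7
= 2·141 + 127/18 + 2.5 + 173/3.7
= 282 + 7.06 + 2.50 + 46.76
= 338.32 mOsm/kg ≈ 338.3 mOsm/kg
Osmolar gap = measured − calculated = 340 − 338.3 = 1.7 mOsm/kg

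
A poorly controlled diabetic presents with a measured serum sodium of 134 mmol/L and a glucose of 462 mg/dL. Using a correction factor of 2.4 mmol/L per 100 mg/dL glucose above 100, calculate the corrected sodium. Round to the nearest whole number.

143 mmol/L

Corrected Na = measured Na + 2.4 · (glucose − 100)/100
= 134 + 2.4 · (462 − 100)/100
= 134 + 8.7
= 142.7 mmol/L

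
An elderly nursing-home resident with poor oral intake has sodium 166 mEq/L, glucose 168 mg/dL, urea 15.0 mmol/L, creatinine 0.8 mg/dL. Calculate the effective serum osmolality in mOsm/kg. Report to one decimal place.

341.3 mOsm/kg

Effective osmolality excludes urea (freely permeant across cell membranes):
2·Na + glucose/18
= 2·166 + 168/18
= 332 + 9.33
= 341.33 mOsm/kg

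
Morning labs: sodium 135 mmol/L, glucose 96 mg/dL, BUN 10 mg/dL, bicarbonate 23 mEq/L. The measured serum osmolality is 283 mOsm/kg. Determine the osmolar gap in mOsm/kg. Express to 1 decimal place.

Calculated osmolality = 2·Na + glucose/18 + BUN/2.8
= 2·135 + 96/18 + 10/2.8
= 270 + 5.33 + 3.57
= 278.9 mOsm/kg ≈ 278.9 mOsm/kg
Osmolar gap = measured − calculated = 283 − 278.9 = 4.1 mOsm/kg

4.1 mOsm/kg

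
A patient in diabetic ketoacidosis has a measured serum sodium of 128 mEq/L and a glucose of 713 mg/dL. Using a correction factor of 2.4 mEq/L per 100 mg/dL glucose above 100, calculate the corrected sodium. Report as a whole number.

143 mEq/L

Corrected Na = measured Na + 2.4 · (glucose − 100)/100
= 128 + 2.4 · (713 − 100)/100
= 128 + 14.7
= 142.7 mEq/L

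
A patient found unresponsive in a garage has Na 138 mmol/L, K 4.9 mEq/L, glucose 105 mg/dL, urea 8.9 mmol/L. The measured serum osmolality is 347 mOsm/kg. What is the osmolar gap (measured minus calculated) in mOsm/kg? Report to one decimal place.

56.3 mOsm/kg

Calculated osmolality = 2·Na + glucose/18 + urea
= 2·138 + 105/18 + 8.9
= 276 + 5.83 + 8.90
= 290.73 mOsm/kg ≈ 290.7 mOsm/kg
Osmolar gap = measured − calculated = 347 − 290.7 = 56.3 mOsm/kg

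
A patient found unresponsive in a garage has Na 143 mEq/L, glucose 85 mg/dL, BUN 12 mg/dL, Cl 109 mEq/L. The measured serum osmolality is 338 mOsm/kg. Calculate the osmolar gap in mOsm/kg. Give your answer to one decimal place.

Calculated osmolality = 2·Na + glucose/18 + BUN/2.8
= 2·143 + 85/18 + 12/2.8
= 286 + 4.72 + 4.29
= 295.01 mOsm/kg ≈ 295.0 mOsm/kg
Osmolar gap = measured − calculated = 338 − 295.0 = 43.0 mOsm/kg

43.0 mOsm/kg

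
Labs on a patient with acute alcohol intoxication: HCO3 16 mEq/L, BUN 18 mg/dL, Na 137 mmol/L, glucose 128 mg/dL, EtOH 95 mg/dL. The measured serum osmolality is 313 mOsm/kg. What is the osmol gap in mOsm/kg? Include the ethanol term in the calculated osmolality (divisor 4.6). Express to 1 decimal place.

4.8 mOsm/kg

Calculated osmolality = 2·Na + glucose/18 + BUN/2.8 + ethanol/4.6
= 2·137 + 128/18 + 18/2.8 + 95/4.6
= 274 + 7.11 + 6.43 + 20.65
= 308.19 mOsm/kg ≈ 308.2 mOsm/kg
Osmolar gap = measured − calculated = 313 − 308.2 = 4.8 mOsm/kg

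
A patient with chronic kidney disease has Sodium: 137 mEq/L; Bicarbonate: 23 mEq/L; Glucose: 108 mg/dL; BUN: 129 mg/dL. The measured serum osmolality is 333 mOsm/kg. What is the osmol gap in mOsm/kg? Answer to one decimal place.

Calculated osmolality = 2·Na + glucose/18 + BUN/2.8
= 2·137 + 108/18 + 129/2.8
= 274 + 6 + 46.07
= 326.07 mOsm/kg ≈ 326.1 mOsm/kg
Osmolar gap = measured − calculated = 333 − 326.1 = 6.9 mOsm/kg

6.9 mOsm/kg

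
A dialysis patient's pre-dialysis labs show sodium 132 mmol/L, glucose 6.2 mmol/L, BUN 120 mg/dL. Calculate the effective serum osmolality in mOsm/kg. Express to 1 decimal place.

270.2 mOsm/kg

Effective osmolality excludes urea (freely permeant across cell membranes):
2·Na + glucose
= 2·132 + 6.2
= 264 + 6.2
= 270.2 mOsm/kg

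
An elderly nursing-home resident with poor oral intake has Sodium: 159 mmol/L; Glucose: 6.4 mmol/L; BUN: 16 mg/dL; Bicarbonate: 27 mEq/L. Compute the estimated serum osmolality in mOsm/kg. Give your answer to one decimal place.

Calculated osmolality = 2·Na + glucose + BUN/2.8
= 2·159 + 6.4 + 16/2.8
= 318 + 6.40 + 5.71
= 330.11 mOsm/kg

330.1 mOsm/kg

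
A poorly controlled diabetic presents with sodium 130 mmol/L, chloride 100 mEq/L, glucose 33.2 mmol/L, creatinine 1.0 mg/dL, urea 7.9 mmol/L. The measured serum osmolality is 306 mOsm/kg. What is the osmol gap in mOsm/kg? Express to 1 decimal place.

4.9 mOsm/kg

Calculated osmolality = 2·Na + glucose + urea
= 2·130 + 33.2 + 7.9
= 260 + 33.20 + 7.90
= 301.1 mOsm/kg ≈ 301.1 mOsm/kg
Osmolar gap = measured − calculated = 306 − 301.1 = 4.9 mOsm/kg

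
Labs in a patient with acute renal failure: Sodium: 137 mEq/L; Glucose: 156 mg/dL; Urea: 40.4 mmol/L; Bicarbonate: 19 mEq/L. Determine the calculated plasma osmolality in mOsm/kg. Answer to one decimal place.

Calculated osmolality = 2·Na + glucose/18 + urea
= 2·137 + 156/18 + 40.4
= 274 + 8.67 + 40.40
= 323.07 mOsm/kg

323.1 mOsm/kg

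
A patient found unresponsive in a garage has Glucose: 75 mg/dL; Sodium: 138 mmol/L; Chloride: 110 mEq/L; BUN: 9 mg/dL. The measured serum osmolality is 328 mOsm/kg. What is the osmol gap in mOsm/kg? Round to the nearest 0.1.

44.6 mOsm/kg

Calculated osmolality = 2·Na + glucose/18 + BUN/2.8
= 2·138 + 75/18 + 9/2.8
= 276 + 4.17 + 3.21
= 283.38 mOsm/kg ≈ 283.4 mOsm/kg
Osmolar gap = measured − calculated = 328 − 283.4 = 44.6 mOsm/kg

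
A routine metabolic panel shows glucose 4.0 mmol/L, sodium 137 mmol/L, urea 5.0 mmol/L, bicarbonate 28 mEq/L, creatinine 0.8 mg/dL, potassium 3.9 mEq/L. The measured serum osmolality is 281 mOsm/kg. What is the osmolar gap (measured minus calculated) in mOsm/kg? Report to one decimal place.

-2.0 mOsm/kg

Calculated osmolality = 2·Na + glucose + urea
= 2·137 + 4 + 5
= 274 + 4 + 5
= 283 mOsm/kg ≈ 283.0 mOsm/kg
Osmolar gap = measured − calculated = 281 − 283.0 = -2.0 mOsm/kg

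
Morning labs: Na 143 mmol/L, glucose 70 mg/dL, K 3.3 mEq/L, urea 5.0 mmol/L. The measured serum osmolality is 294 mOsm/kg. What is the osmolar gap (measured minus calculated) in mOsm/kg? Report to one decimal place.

-0.9 mOsm/kg

Calculated osmolality = 2·Na + glucose/18 + urea
= 2·143 + 70/18 + 5
= 286 + 3.89 + 5
= 294.89 mOsm/kg ≈ 294.9 mOsm/kg
Osmolar gap = measured − calculated = 294 − 294.9 = -0.9 mOsm/kg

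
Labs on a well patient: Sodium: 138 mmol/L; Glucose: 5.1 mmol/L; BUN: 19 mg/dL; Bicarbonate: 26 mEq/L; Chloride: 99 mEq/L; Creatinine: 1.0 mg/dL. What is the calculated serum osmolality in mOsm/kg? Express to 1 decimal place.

Calculated osmolality = 2·Na + glucose + BUN/2.8
= 2·138 + 5.1 + 19/2.8
= 276 + 5.10 + 6.79
= 287.89 mOsm/kg

287.9 mOsm/kg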